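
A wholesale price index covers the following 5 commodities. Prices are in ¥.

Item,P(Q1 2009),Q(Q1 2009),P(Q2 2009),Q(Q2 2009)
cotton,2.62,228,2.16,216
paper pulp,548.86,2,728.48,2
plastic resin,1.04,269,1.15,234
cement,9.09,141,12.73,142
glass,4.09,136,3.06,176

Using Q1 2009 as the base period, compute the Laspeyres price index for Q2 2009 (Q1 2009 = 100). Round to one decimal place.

117.2

Laspeyres price index uses base-period quantities as weights.
ΣP(Q2 2009)·Q(Q1 2009) = 2.16×228 + 728.48×2 + 1.15×269 + 12.73×141 + 3.06×136 = 492.48 + 1456.96 + 309.35 + 1794.93 + 416.16 = 4469.88
ΣP(Q1 2009)·Q(Q1 2009) = 2.62×228 + 548.86×2 + 1.04×269 + 9.09×141 + 4.09×136 = 597.36 + 1097.72 + 279.76 + 1281.69 + 556.24 = 3812.77
Index = 4469.88 / 3812.77 × 100 = 117.2345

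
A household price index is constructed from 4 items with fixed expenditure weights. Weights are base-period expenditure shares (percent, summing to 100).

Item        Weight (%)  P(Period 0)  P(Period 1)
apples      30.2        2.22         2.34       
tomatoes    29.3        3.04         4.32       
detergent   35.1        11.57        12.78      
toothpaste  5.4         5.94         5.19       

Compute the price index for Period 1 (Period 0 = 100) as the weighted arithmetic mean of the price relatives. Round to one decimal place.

117.0

apples: 30.2 × (2.34/2.22) = 30.2 × 1.054054 = 31.8324
tomatoes: 29.3 × (4.32/3.04) = 29.3 × 1.421053 = 41.6368
detergent: 35.1 × (12.78/11.57) = 35.1 × 1.104581 = 38.7708
toothpaste: 5.4 × (5.19/5.94) = 5.4 × 0.873737 = 4.7182
Index = Σ wᵢ·(p₁ᵢ/p₀ᵢ) = 31.8324 + 41.6368 + 38.7708 + 4.7182 = 116.9582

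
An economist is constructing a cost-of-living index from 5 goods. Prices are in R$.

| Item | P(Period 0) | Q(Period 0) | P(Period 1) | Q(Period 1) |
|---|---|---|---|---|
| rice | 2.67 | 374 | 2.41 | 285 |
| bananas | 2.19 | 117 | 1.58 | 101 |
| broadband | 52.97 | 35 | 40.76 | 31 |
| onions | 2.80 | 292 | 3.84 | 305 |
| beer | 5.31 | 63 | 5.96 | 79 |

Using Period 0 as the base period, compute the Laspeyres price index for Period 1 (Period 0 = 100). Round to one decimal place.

94.1

Laspeyres price index uses base-period quantities as weights.
ΣP(Period 1)·Q(Period 0) = 2.41×374 + 1.58×117 + 40.76×35 + 3.84×292 + 5.96×63 = 901.34 + 184.86 + 1426.6 + 1121.28 + 375.48 = 4009.56
ΣP(Period 0)·Q(Period 0) = 2.67×374 + 2.19×117 + 52.97×35 + 2.80×292 + 5.31×63 = 998.58 + 256.23 + 1853.95 + 817.6 + 334.53 = 4260.89
Index = 4009.56 / 4260.89 × 100 = 94.1015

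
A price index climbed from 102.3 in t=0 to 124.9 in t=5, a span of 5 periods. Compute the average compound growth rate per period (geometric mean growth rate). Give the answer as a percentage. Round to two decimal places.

4.07%

Growth factor = (124.9/102.3)^(1/5) = (1.220919)^(1/5) = 1.040728
Growth rate = 1.040728 − 1 = 0.040728 = 4.0728%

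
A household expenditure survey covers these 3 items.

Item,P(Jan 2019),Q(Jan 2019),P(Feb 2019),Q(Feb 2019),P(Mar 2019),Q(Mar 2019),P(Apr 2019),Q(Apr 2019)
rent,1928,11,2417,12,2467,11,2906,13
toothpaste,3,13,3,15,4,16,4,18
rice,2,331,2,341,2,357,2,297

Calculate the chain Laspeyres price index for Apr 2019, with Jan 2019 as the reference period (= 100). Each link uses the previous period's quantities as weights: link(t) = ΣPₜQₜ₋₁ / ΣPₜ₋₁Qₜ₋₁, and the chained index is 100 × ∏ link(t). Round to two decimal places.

Link Jan 2019→Feb 2019:
ΣP(Feb 2019)Q(Jan 2019) = 2417×11 + 3×13 + 2×331 = 26587 + 39 + 662 = 27288
ΣP(Jan 2019)Q(Jan 2019) = 1928×11 + 3×13 + 2×331 = 21208 + 39 + 662 = 21909
link = 27288/21909 = 1.245516
Link Feb 2019→Mar 2019:
ΣP(Mar 2019)Q(Feb 2019) = 2467×12 + 4×15 + 2×341 = 29604 + 60 + 682 = 30346
ΣP(Feb 2019)Q(Feb 2019) = 2417×12 + 3×15 + 2×341 = 29004 + 45 + 682 = 29731
link = 30346/29731 = 1.020685
Link Mar 2019→Apr 2019:
ΣP(Apr 2019)Q(Mar 2019) = 2906×11 + 4×16 + 2×357 = 31966 + 64 + 714 = 32744
ΣP(Mar 2019)Q(Mar 2019) = 2467×11 + 4×16 + 2×357 = 27137 + 64 + 714 = 27915
link = 32744/27915 = 1.172989
Chained index = 100 × 1.245516 × 1.020685 × 1.172989 = 149.1198

149.12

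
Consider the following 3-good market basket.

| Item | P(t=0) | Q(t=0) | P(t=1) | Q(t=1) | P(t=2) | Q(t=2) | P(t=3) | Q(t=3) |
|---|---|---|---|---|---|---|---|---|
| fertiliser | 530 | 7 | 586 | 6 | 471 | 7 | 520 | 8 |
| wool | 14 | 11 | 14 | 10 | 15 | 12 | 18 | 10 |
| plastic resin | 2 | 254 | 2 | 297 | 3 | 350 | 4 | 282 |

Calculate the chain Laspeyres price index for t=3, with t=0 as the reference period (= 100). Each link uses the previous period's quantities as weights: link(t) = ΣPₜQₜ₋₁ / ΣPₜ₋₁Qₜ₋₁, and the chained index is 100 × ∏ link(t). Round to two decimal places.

Link t=0→t=1:
ΣP(t=1)Q(t=0) = 586×7 + 14×11 + 2×254 = 4102 + 154 + 508 = 4764
ΣP(t=0)Q(t=0) = 530×7 + 14×11 + 2×254 = 3710 + 154 + 508 = 4372
link = 4764/4372 = 1.089661
Link t=1→t=2:
ΣP(t=2)Q(t=1) = 471×6 + 15×10 + 3×297 = 2826 + 150 + 891 = 3867
ΣP(t=1)Q(t=1) = 586×6 + 14×10 + 2×297 = 3516 + 140 + 594 = 4250
link = 3867/4250 = 0.909882
Link t=2→t=3:
ΣP(t=3)Q(t=2) = 520×7 + 18×12 + 4×350 = 3640 + 216 + 1400 = 5256
ΣP(t=2)Q(t=2) = 471×7 + 15×12 + 3×350 = 3297 + 180 + 1050 = 4527
link = 5256/4527 = 1.161034
Chained index = 100 × 1.089661 × 0.909882 × 1.161034 = 115.1123

115.11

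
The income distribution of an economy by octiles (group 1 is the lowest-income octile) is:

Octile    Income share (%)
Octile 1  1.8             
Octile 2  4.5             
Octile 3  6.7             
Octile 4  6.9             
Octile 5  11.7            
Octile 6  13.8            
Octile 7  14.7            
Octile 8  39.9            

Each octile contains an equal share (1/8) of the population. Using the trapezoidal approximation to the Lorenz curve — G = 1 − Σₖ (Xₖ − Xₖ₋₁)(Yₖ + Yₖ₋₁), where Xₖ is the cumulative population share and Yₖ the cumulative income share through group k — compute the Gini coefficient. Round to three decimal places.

Cumulative income shares Yₖ: 0.0180, 0.0630, 0.1300, 0.1990, 0.3160, 0.4540, 0.6010, 1.0000
Σ (Xₖ−Xₖ₋₁)(Yₖ+Yₖ₋₁) = (1/8)(0.0180+0.0000) + (1/8)(0.0630+0.0180) + (1/8)(0.1300+0.0630) + (1/8)(0.1990+0.1300) + (1/8)(0.3160+0.1990) + (1/8)(0.4540+0.3160) + (1/8)(0.6010+0.4540) + (1/8)(1.0000+0.6010)
  = 0.0023 + 0.0101 + 0.0241 + 0.0411 + 0.0644 + 0.0963 + 0.1319 + 0.2001 = 0.5703
G = 1 − 0.5703 = 0.4297

0.430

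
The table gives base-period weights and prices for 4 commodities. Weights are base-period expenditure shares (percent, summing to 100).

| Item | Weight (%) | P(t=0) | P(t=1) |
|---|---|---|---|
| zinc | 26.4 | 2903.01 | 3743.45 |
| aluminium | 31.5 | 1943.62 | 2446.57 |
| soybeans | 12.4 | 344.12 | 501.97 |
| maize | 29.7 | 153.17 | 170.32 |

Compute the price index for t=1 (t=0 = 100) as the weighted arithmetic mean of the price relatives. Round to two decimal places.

zinc: 26.4 × (3743.45/2903.01) = 26.4 × 1.289506 = 34.0430
aluminium: 31.5 × (2446.57/1943.62) = 31.5 × 1.258770 = 39.6512
soybeans: 12.4 × (501.97/344.12) = 12.4 × 1.458706 = 18.0880
maize: 29.7 × (170.32/153.17) = 29.7 × 1.111967 = 33.0254
Index = Σ wᵢ·(p₁ᵢ/p₀ᵢ) = 34.0430 + 39.6512 + 18.0880 + 33.0254 = 124.8076

124.81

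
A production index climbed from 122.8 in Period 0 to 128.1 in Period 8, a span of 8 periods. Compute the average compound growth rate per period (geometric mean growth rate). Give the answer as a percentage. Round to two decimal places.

0.53%

Growth factor = (128.1/122.8)^(1/8) = (1.043160)^(1/8) = 1.005296
Growth rate = 1.005296 − 1 = 0.005296 = 0.5296%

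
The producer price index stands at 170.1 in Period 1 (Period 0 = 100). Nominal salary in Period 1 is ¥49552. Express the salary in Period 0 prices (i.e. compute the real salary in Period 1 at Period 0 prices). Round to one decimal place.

29131.1

Real = Nominal ÷ (Index/100) = 49552 ÷ (170.1/100)
     = 49552 ÷ 1.701 = 29131.0994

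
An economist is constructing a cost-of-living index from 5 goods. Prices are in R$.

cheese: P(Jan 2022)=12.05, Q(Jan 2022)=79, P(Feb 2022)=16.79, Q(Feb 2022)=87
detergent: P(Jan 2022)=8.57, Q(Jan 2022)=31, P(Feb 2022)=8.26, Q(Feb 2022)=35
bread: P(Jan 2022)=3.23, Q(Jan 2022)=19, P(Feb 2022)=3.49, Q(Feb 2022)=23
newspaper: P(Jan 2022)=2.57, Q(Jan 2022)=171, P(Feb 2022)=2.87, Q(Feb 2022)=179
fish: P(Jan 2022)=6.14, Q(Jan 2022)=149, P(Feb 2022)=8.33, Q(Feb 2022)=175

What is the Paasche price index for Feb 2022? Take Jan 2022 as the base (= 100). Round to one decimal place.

128.6

Paasche price index uses current-period quantities as weights.
ΣP(Feb 2022)·Q(Feb 2022) = 16.79×87 + 8.26×35 + 3.49×23 + 2.87×179 + 8.33×175 = 1460.73 + 289.1 + 80.27 + 513.73 + 1457.75 = 3801.58
ΣP(Jan 2022)·Q(Feb 2022) = 12.05×87 + 8.57×35 + 3.23×23 + 2.57×179 + 6.14×175 = 1048.35 + 299.95 + 74.29 + 460.03 + 1074.5 = 2957.12
Index = 3801.58 / 2957.12 × 100 = 128.5568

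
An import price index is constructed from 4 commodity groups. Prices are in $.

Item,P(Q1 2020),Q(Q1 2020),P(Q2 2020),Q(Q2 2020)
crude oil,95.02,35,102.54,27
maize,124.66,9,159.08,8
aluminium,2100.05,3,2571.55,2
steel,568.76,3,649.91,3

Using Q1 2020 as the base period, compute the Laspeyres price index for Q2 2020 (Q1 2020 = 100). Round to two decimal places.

117.91

Laspeyres price index uses base-period quantities as weights.
ΣP(Q2 2020)·Q(Q1 2020) = 102.54×35 + 159.08×9 + 2571.55×3 + 649.91×3 = 3588.9 + 1431.72 + 7714.65 + 1949.73 = 14685
ΣP(Q1 2020)·Q(Q1 2020) = 95.02×35 + 124.66×9 + 2100.05×3 + 568.76×3 = 3325.7 + 1121.94 + 6300.15 + 1706.28 = 12454.07
Index = 14685 / 12454.07 × 100 = 117.9133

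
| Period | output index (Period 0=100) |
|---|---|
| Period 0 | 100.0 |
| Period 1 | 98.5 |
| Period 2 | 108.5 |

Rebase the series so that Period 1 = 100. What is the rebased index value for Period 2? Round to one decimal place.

110.2

Rebased(Period 2) = 108.5 / 98.5 × 100 = 110.1523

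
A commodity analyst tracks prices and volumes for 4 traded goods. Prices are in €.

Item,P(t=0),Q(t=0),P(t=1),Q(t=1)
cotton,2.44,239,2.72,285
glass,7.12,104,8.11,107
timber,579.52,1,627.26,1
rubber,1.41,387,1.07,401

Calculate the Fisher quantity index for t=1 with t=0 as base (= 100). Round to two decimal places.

Laspeyres component (base-period weights):
ΣP(t=0)Q(t=1) = 2.44×285 + 7.12×107 + 579.52×1 + 1.41×401 = 695.4 + 761.84 + 579.52 + 565.41 = 2602.17
ΣP(t=0)Q(t=0) = 2.44×239 + 7.12×104 + 579.52×1 + 1.41×387 = 583.16 + 740.48 + 579.52 + 545.67 = 2448.83
L = 2602.17 / 2448.83 × 100 = 106.2618
Paasche component (current-period weights):
ΣP(t=1)Q(t=1) = 2.72×285 + 8.11×107 + 627.26×1 + 1.07×401 = 775.2 + 867.77 + 627.26 + 429.07 = 2699.3
ΣP(t=1)Q(t=0) = 2.72×239 + 8.11×104 + 627.26×1 + 1.07×387 = 650.08 + 843.44 + 627.26 + 414.09 = 2534.87
P = 2699.3 / 2534.87 × 100 = 106.4867
Fisher = √(L × P) = √(106.2618 × 106.4867) = 106.3742

106.37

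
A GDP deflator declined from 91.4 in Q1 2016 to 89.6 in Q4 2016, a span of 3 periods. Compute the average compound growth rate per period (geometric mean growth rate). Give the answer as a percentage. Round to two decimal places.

-0.66%

Growth factor = (89.6/91.4)^(1/3) = (0.980306)^(1/3) = 0.993392
Growth rate = 0.993392 − 1 = -0.006608 = -0.6608%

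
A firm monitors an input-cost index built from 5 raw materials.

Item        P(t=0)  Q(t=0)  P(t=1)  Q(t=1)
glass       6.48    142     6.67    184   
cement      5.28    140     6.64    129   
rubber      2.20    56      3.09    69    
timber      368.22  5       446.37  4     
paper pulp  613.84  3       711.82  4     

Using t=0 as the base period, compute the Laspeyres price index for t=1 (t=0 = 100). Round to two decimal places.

Laspeyres price index uses base-period quantities as weights.
ΣP(t=1)·Q(t=0) = 6.67×142 + 6.64×140 + 3.09×56 + 446.37×5 + 711.82×3 = 947.14 + 929.6 + 173.04 + 2231.85 + 2135.46 = 6417.09
ΣP(t=0)·Q(t=0) = 6.48×142 + 5.28×140 + 2.20×56 + 368.22×5 + 613.84×3 = 920.16 + 739.2 + 123.2 + 1841.1 + 1841.52 = 5465.18
Index = 6417.09 / 5465.18 × 100 = 117.4177

117.42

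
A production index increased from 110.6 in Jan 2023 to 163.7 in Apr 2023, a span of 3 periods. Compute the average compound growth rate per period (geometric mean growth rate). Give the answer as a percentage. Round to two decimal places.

13.96%

Growth factor = (163.7/110.6)^(1/3) = (1.480108)^(1/3) = 1.139632
Growth rate = 1.139632 − 1 = 0.139632 = 13.9632%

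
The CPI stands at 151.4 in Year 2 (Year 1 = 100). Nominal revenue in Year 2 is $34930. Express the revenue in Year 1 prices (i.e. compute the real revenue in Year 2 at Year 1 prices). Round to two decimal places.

23071.33

Real = Nominal ÷ (Index/100) = 34930 ÷ (151.4/100)
     = 34930 ÷ 1.514 = 23071.3342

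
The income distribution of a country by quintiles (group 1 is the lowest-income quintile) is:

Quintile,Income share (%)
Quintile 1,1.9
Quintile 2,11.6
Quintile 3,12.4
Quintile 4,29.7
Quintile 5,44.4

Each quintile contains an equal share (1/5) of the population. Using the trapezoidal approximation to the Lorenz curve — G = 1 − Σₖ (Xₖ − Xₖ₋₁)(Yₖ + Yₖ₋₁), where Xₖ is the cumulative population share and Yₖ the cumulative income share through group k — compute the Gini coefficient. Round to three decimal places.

0.412

Cumulative income shares Yₖ: 0.0190, 0.1350, 0.2590, 0.5560, 1.0000
Σ (Xₖ−Xₖ₋₁)(Yₖ+Yₖ₋₁) = (1/5)(0.0190+0.0000) + (1/5)(0.1350+0.0190) + (1/5)(0.2590+0.1350) + (1/5)(0.5560+0.2590) + (1/5)(1.0000+0.5560)
  = 0.0038 + 0.0308 + 0.0788 + 0.1630 + 0.3112 = 0.5876
G = 1 − 0.5876 = 0.4124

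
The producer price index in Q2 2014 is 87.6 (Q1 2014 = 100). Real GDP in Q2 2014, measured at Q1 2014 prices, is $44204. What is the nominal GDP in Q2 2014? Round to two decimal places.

38722.70

Nominal = Real × (Index/100) = 44204 × (87.6/100)
        = 44204 × 0.876 = 38722.7040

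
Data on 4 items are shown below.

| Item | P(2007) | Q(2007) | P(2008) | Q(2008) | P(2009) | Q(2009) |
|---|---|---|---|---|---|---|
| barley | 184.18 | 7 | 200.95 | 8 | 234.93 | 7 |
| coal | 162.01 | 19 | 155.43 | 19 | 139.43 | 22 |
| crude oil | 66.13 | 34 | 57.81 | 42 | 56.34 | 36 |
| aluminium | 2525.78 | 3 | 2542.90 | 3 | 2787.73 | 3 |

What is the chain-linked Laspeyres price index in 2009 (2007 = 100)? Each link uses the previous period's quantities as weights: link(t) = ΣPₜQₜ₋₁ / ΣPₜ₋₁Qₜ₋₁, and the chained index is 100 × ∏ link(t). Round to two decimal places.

Link 2007→2008:
ΣP(2008)Q(2007) = 200.95×7 + 155.43×19 + 57.81×34 + 2542.90×3 = 1406.65 + 2953.17 + 1965.54 + 7628.7 = 13954.06
ΣP(2007)Q(2007) = 184.18×7 + 162.01×19 + 66.13×34 + 2525.78×3 = 1289.26 + 3078.19 + 2248.42 + 7577.34 = 14193.21
link = 13954.06/14193.21 = 0.983150
Link 2008→2009:
ΣP(2009)Q(2008) = 234.93×8 + 139.43×19 + 56.34×42 + 2787.73×3 = 1879.44 + 2649.17 + 2366.28 + 8363.19 = 15258.08
ΣP(2008)Q(2008) = 200.95×8 + 155.43×19 + 57.81×42 + 2542.90×3 = 1607.6 + 2953.17 + 2428.02 + 7628.7 = 14617.49
link = 15258.08/14617.49 = 1.043824
Chained index = 100 × 0.983150 × 1.043824 = 102.6236

102.62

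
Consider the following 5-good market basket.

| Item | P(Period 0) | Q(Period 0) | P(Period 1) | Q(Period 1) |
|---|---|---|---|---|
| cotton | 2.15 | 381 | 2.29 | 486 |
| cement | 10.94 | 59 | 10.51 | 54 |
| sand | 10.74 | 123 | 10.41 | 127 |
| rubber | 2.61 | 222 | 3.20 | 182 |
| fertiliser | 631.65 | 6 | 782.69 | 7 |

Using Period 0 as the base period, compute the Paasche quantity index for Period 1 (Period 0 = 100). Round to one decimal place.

110.8

Paasche quantity index uses current-period prices as weights.
ΣP(Period 1)·Q(Period 1) = 2.29×486 + 10.51×54 + 10.41×127 + 3.20×182 + 782.69×7 = 1112.94 + 567.54 + 1322.07 + 582.4 + 5478.83 = 9063.78
ΣP(Period 1)·Q(Period 0) = 2.29×381 + 10.51×59 + 10.41×123 + 3.20×222 + 782.69×6 = 872.49 + 620.09 + 1280.43 + 710.4 + 4696.14 = 8179.55
Index = 9063.78 / 8179.55 × 100 = 110.8103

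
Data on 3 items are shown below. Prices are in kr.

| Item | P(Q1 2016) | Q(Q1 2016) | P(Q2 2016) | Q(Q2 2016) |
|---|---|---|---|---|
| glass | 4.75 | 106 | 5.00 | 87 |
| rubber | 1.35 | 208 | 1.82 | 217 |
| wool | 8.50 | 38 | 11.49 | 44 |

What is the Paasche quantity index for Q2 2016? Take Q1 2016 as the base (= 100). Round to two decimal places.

Paasche quantity index uses current-period prices as weights.
ΣP(Q2 2016)·Q(Q2 2016) = 5.00×87 + 1.82×217 + 11.49×44 = 435 + 394.94 + 505.56 = 1335.5
ΣP(Q2 2016)·Q(Q1 2016) = 5.00×106 + 1.82×208 + 11.49×38 = 530 + 378.56 + 436.62 = 1345.18
Index = 1335.5 / 1345.18 × 100 = 99.2804

99.28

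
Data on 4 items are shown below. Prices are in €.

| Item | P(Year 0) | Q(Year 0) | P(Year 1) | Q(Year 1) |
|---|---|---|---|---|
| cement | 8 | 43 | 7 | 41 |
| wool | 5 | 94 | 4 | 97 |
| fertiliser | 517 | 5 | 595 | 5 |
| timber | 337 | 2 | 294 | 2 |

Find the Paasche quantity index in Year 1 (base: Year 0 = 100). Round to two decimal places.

Paasche quantity index uses current-period prices as weights.
ΣP(Year 1)·Q(Year 1) = 7×41 + 4×97 + 595×5 + 294×2 = 287 + 388 + 2975 + 588 = 4238
ΣP(Year 1)·Q(Year 0) = 7×43 + 4×94 + 595×5 + 294×2 = 301 + 376 + 2975 + 588 = 4240
Index = 4238 / 4240 × 100 = 99.9528

99.95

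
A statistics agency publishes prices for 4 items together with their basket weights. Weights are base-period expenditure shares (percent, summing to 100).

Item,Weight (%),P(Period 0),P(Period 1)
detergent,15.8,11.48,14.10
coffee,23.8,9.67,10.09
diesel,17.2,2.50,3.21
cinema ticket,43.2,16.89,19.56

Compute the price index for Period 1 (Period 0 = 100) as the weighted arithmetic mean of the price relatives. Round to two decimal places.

116.35

detergent: 15.8 × (14.10/11.48) = 15.8 × 1.228223 = 19.4059
coffee: 23.8 × (10.09/9.67) = 23.8 × 1.043433 = 24.8337
diesel: 17.2 × (3.21/2.50) = 17.2 × 1.284000 = 22.0848
cinema ticket: 43.2 × (19.56/16.89) = 43.2 × 1.158082 = 50.0291
Index = Σ wᵢ·(p₁ᵢ/p₀ᵢ) = 19.4059 + 24.8337 + 22.0848 + 50.0291 = 116.3536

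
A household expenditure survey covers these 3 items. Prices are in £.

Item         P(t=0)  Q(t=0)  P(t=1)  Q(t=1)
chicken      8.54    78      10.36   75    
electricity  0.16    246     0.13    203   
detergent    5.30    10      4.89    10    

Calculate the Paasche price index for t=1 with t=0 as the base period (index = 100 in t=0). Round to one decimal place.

Paasche price index uses current-period quantities as weights.
ΣP(t=1)·Q(t=1) = 10.36×75 + 0.13×203 + 4.89×10 = 777 + 26.39 + 48.9 = 852.29
ΣP(t=0)·Q(t=1) = 8.54×75 + 0.16×203 + 5.30×10 = 640.5 + 32.48 + 53 = 725.98
Index = 852.29 / 725.98 × 100 = 117.3986

117.4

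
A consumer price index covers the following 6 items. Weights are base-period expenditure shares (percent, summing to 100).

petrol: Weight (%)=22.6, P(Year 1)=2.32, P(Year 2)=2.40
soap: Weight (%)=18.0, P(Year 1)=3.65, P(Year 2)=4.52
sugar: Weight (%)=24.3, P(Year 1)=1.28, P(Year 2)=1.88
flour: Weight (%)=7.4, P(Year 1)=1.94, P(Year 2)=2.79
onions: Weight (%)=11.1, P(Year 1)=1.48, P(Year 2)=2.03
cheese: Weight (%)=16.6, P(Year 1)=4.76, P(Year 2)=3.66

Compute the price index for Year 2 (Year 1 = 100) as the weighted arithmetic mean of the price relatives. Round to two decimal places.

119.99

petrol: 22.6 × (2.40/2.32) = 22.6 × 1.034483 = 23.3793
soap: 18.0 × (4.52/3.65) = 18.0 × 1.238356 = 22.2904
sugar: 24.3 × (1.88/1.28) = 24.3 × 1.468750 = 35.6906
flour: 7.4 × (2.79/1.94) = 7.4 × 1.438144 = 10.6423
onions: 11.1 × (2.03/1.48) = 11.1 × 1.371622 = 15.2250
cheese: 16.6 × (3.66/4.76) = 16.6 × 0.768908 = 12.7639
Index = Σ wᵢ·(p₁ᵢ/p₀ᵢ) = 23.3793 + 22.2904 + 35.6906 + 10.6423 + 15.2250 + 12.7639 = 119.9915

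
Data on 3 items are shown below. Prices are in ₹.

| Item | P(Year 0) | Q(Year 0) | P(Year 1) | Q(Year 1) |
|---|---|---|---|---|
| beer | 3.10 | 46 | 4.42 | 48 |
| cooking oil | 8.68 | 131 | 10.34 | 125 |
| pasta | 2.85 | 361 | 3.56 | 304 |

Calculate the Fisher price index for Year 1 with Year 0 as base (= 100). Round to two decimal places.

123.16

Laspeyres component (base-period weights):
ΣP(Year 1)Q(Year 0) = 4.42×46 + 10.34×131 + 3.56×361 = 203.32 + 1354.54 + 1285.16 = 2843.02
ΣP(Year 0)Q(Year 0) = 3.10×46 + 8.68×131 + 2.85×361 = 142.6 + 1137.08 + 1028.85 = 2308.53
L = 2843.02 / 2308.53 × 100 = 123.1528
Paasche component (current-period weights):
ΣP(Year 1)Q(Year 1) = 4.42×48 + 10.34×125 + 3.56×304 = 212.16 + 1292.5 + 1082.24 = 2586.9
ΣP(Year 0)Q(Year 1) = 3.10×48 + 8.68×125 + 2.85×304 = 148.8 + 1085 + 866.4 = 2100.2
P = 2586.9 / 2100.2 × 100 = 123.1740
Fisher = √(L × P) = √(123.1528 × 123.1740) = 123.1634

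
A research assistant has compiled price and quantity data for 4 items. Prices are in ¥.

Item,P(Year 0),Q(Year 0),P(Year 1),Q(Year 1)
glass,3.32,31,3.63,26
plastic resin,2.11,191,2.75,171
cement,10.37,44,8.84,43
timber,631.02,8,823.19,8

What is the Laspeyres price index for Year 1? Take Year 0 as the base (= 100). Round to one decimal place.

126.7

Laspeyres price index uses base-period quantities as weights.
ΣP(Year 1)·Q(Year 0) = 3.63×31 + 2.75×191 + 8.84×44 + 823.19×8 = 112.53 + 525.25 + 388.96 + 6585.52 = 7612.26
ΣP(Year 0)·Q(Year 0) = 3.32×31 + 2.11×191 + 10.37×44 + 631.02×8 = 102.92 + 403.01 + 456.28 + 5048.16 = 6010.37
Index = 7612.26 / 6010.37 × 100 = 126.6521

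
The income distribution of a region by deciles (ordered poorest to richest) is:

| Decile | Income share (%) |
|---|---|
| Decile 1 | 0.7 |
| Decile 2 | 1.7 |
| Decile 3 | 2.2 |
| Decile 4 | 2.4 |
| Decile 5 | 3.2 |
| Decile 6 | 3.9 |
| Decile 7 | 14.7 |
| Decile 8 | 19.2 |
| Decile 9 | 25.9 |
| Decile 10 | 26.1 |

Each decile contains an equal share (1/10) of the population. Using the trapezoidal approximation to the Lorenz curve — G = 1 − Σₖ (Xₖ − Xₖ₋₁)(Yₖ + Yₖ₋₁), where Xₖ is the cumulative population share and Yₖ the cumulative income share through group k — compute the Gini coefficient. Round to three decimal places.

0.521

Cumulative income shares Yₖ: 0.0070, 0.0240, 0.0460, 0.0700, 0.1020, 0.1410, 0.2880, 0.4800, 0.7390, 1.0000
Σ (Xₖ−Xₖ₋₁)(Yₖ+Yₖ₋₁) = (1/10)(0.0070+0.0000) + (1/10)(0.0240+0.0070) + (1/10)(0.0460+0.0240) + (1/10)(0.0700+0.0460) + (1/10)(0.1020+0.0700) + (1/10)(0.1410+0.1020) + (1/10)(0.2880+0.1410) + (1/10)(0.4800+0.2880) + (1/10)(0.7390+0.4800) + (1/10)(1.0000+0.7390)
  = 0.0007 + 0.0031 + 0.0070 + 0.0116 + 0.0172 + 0.0243 + 0.0429 + 0.0768 + 0.1219 + 0.1739 = 0.4794
G = 1 − 0.4794 = 0.5206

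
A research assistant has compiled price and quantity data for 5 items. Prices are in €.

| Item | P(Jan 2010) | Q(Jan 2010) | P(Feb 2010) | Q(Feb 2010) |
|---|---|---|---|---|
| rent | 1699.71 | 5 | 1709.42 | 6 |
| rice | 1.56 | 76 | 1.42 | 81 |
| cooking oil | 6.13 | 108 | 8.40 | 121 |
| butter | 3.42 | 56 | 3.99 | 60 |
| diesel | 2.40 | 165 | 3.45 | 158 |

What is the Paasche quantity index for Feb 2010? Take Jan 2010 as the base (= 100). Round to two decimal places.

Paasche quantity index uses current-period prices as weights.
ΣP(Feb 2010)·Q(Feb 2010) = 1709.42×6 + 1.42×81 + 8.40×121 + 3.99×60 + 3.45×158 = 10256.52 + 115.02 + 1016.4 + 239.4 + 545.1 = 12172.44
ΣP(Feb 2010)·Q(Jan 2010) = 1709.42×5 + 1.42×76 + 8.40×108 + 3.99×56 + 3.45×165 = 8547.1 + 107.92 + 907.2 + 223.44 + 569.25 = 10354.91
Index = 12172.44 / 10354.91 × 100 = 117.5523

117.55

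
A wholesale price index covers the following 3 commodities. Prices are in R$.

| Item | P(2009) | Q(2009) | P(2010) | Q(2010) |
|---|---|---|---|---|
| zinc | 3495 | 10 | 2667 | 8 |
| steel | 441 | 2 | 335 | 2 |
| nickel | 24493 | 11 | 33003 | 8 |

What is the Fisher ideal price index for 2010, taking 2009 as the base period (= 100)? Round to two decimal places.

127.56

Laspeyres component (base-period weights):
ΣP(2010)Q(2009) = 2667×10 + 335×2 + 33003×11 = 26670 + 670 + 363033 = 390373
ΣP(2009)Q(2009) = 3495×10 + 441×2 + 24493×11 = 34950 + 882 + 269423 = 305255
L = 390373 / 305255 × 100 = 127.8842
Paasche component (current-period weights):
ΣP(2010)Q(2010) = 2667×8 + 335×2 + 33003×8 = 21336 + 670 + 264024 = 286030
ΣP(2009)Q(2010) = 3495×8 + 441×2 + 24493×8 = 27960 + 882 + 195944 = 224786
P = 286030 / 224786 × 100 = 127.2455
Fisher = √(L × P) = √(127.8842 × 127.2455) = 127.5644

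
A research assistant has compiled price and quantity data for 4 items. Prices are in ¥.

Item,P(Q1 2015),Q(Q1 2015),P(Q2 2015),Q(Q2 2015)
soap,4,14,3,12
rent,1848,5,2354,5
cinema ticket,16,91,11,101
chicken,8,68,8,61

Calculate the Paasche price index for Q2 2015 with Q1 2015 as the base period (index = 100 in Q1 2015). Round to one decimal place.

Paasche price index uses current-period quantities as weights.
ΣP(Q2 2015)·Q(Q2 2015) = 3×12 + 2354×5 + 11×101 + 8×61 = 36 + 11770 + 1111 + 488 = 13405
ΣP(Q1 2015)·Q(Q2 2015) = 4×12 + 1848×5 + 16×101 + 8×61 = 48 + 9240 + 1616 + 488 = 11392
Index = 13405 / 11392 × 100 = 117.6703

117.7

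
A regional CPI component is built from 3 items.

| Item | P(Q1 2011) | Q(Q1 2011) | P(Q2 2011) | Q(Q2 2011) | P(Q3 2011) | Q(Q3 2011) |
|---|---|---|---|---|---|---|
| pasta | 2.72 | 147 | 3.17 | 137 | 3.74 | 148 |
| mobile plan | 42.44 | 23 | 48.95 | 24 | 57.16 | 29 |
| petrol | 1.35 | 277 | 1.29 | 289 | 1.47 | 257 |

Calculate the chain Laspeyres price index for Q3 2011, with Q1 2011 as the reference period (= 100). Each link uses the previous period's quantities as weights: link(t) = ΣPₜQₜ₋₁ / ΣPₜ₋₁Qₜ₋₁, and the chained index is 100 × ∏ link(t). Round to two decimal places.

Link Q1 2011→Q2 2011:
ΣP(Q2 2011)Q(Q1 2011) = 3.17×147 + 48.95×23 + 1.29×277 = 465.99 + 1125.85 + 357.33 = 1949.17
ΣP(Q1 2011)Q(Q1 2011) = 2.72×147 + 42.44×23 + 1.35×277 = 399.84 + 976.12 + 373.95 = 1749.91
link = 1949.17/1749.91 = 1.113869
Link Q2 2011→Q3 2011:
ΣP(Q3 2011)Q(Q2 2011) = 3.74×137 + 57.16×24 + 1.47×289 = 512.38 + 1371.84 + 424.83 = 2309.05
ΣP(Q2 2011)Q(Q2 2011) = 3.17×137 + 48.95×24 + 1.29×289 = 434.29 + 1174.8 + 372.81 = 1981.9
link = 2309.05/1981.9 = 1.165069
Chained index = 100 × 1.113869 × 1.165069 = 129.7734

129.77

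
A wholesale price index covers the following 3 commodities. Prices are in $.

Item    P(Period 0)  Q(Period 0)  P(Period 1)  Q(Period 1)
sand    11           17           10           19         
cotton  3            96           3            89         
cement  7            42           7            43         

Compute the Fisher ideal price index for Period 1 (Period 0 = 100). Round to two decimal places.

Laspeyres component (base-period weights):
ΣP(Period 1)Q(Period 0) = 10×17 + 3×96 + 7×42 = 170 + 288 + 294 = 752
ΣP(Period 0)Q(Period 0) = 11×17 + 3×96 + 7×42 = 187 + 288 + 294 = 769
L = 752 / 769 × 100 = 97.7893
Paasche component (current-period weights):
ΣP(Period 1)Q(Period 1) = 10×19 + 3×89 + 7×43 = 190 + 267 + 301 = 758
ΣP(Period 0)Q(Period 1) = 11×19 + 3×89 + 7×43 = 209 + 267 + 301 = 777
P = 758 / 777 × 100 = 97.5547
Fisher = √(L × P) = √(97.7893 × 97.5547) = 97.6719

97.67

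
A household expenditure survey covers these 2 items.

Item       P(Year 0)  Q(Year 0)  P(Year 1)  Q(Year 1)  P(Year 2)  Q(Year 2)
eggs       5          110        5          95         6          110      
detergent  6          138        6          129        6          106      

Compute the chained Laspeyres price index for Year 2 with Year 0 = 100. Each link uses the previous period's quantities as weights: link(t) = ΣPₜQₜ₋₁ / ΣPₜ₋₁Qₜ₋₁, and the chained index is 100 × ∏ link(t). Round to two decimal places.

Link Year 0→Year 1:
ΣP(Year 1)Q(Year 0) = 5×110 + 6×138 = 550 + 828 = 1378
ΣP(Year 0)Q(Year 0) = 5×110 + 6×138 = 550 + 828 = 1378
link = 1378/1378 = 1.000000
Link Year 1→Year 2:
ΣP(Year 2)Q(Year 1) = 6×95 + 6×129 = 570 + 774 = 1344
ΣP(Year 1)Q(Year 1) = 5×95 + 6×129 = 475 + 774 = 1249
link = 1344/1249 = 1.076061
Chained index = 100 × 1.000000 × 1.076061 = 107.6061

107.61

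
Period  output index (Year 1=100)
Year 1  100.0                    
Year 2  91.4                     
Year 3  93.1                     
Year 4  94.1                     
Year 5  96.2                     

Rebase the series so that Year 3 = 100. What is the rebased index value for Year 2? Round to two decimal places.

98.17

Rebased(Year 2) = 91.4 / 93.1 × 100 = 98.1740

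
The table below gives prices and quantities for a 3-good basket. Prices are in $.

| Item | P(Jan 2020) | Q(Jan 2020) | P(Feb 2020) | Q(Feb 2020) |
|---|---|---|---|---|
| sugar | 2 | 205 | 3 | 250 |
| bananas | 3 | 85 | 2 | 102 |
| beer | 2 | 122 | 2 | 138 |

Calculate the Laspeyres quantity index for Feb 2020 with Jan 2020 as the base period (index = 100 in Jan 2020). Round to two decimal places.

119.03

Laspeyres quantity index uses base-period prices as weights.
ΣP(Jan 2020)·Q(Feb 2020) = 2×250 + 3×102 + 2×138 = 500 + 306 + 276 = 1082
ΣP(Jan 2020)·Q(Jan 2020) = 2×205 + 3×85 + 2×122 = 410 + 255 + 244 = 909
Index = 1082 / 909 × 100 = 119.0319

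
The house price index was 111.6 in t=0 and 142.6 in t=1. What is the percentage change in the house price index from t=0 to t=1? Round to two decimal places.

Change = (142.6 − 111.6) / 111.6 × 100
       = 31.0 / 111.6 × 100 = 27.7778%

27.78%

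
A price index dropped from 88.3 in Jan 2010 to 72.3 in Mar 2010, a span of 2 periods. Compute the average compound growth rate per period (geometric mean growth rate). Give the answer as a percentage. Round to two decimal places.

Growth factor = (72.3/88.3)^(1/2) = (0.818800)^(1/2) = 0.904875
Growth rate = 0.904875 − 1 = -0.095125 = -9.5125%

-9.51%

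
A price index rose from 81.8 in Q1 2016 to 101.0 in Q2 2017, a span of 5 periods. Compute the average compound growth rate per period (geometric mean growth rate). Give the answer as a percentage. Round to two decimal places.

Growth factor = (101.0/81.8)^(1/5) = (1.234719)^(1/5) = 1.043070
Growth rate = 1.043070 − 1 = 0.043070 = 4.3070%

4.31%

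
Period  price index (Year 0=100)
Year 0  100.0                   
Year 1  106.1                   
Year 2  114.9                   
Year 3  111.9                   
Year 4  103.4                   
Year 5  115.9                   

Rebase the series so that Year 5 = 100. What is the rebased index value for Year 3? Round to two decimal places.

96.55

Rebased(Year 3) = 111.9 / 115.9 × 100 = 96.5487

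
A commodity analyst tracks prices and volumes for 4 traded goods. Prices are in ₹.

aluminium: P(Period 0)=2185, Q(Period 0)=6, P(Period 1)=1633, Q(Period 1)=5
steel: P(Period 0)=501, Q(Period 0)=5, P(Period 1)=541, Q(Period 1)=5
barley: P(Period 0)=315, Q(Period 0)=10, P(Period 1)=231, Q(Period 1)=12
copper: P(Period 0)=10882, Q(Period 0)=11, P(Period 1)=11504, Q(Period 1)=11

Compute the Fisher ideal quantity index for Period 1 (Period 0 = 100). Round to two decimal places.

99.02

Laspeyres component (base-period weights):
ΣP(Period 0)Q(Period 1) = 2185×5 + 501×5 + 315×12 + 10882×11 = 10925 + 2505 + 3780 + 119702 = 136912
ΣP(Period 0)Q(Period 0) = 2185×6 + 501×5 + 315×10 + 10882×11 = 13110 + 2505 + 3150 + 119702 = 138467
L = 136912 / 138467 × 100 = 98.8770
Paasche component (current-period weights):
ΣP(Period 1)Q(Period 1) = 1633×5 + 541×5 + 231×12 + 11504×11 = 8165 + 2705 + 2772 + 126544 = 140186
ΣP(Period 1)Q(Period 0) = 1633×6 + 541×5 + 231×10 + 11504×11 = 9798 + 2705 + 2310 + 126544 = 141357
P = 140186 / 141357 × 100 = 99.1716
Fisher = √(L × P) = √(98.8770 × 99.1716) = 99.0242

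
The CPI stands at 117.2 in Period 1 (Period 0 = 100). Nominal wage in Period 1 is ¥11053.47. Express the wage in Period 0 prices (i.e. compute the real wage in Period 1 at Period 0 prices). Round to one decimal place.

Real = Nominal ÷ (Index/100) = 11053.47 ÷ (117.2/100)
     = 11053.47 ÷ 1.172 = 9431.2884

9431.3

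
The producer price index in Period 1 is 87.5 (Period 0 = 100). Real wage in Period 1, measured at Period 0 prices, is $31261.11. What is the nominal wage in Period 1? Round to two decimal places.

Nominal = Real × (Index/100) = 31261.11 × (87.5/100)
        = 31261.11 × 0.875 = 27353.4713

27353.47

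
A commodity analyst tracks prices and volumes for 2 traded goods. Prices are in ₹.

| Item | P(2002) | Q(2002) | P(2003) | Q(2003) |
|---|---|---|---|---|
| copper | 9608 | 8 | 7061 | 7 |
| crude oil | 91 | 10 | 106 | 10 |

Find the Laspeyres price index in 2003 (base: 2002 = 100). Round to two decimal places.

73.99

Laspeyres price index uses base-period quantities as weights.
ΣP(2003)·Q(2002) = 7061×8 + 106×10 = 56488 + 1060 = 57548
ΣP(2002)·Q(2002) = 9608×8 + 91×10 = 76864 + 910 = 77774
Index = 57548 / 77774 × 100 = 73.9939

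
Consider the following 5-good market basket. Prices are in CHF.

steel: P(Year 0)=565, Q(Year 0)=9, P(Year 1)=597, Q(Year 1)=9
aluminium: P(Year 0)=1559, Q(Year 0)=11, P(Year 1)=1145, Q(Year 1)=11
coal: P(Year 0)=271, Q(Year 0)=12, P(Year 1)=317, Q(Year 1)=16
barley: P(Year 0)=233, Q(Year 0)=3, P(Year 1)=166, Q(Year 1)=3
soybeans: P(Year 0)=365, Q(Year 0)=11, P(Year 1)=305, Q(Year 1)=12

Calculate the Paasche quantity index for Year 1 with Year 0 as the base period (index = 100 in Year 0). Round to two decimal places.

Paasche quantity index uses current-period prices as weights.
ΣP(Year 1)·Q(Year 1) = 597×9 + 1145×11 + 317×16 + 166×3 + 305×12 = 5373 + 12595 + 5072 + 498 + 3660 = 27198
ΣP(Year 1)·Q(Year 0) = 597×9 + 1145×11 + 317×12 + 166×3 + 305×11 = 5373 + 12595 + 3804 + 498 + 3355 = 25625
Index = 27198 / 25625 × 100 = 106.1385

106.14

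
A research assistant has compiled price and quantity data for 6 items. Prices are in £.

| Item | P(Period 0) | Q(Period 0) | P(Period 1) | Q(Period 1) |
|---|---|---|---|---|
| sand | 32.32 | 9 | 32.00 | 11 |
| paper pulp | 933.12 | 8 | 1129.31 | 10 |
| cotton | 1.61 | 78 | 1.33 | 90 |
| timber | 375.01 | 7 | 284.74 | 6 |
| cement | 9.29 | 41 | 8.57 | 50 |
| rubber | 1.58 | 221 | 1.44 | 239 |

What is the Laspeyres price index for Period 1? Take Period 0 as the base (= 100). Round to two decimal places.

Laspeyres price index uses base-period quantities as weights.
ΣP(Period 1)·Q(Period 0) = 32.00×9 + 1129.31×8 + 1.33×78 + 284.74×7 + 8.57×41 + 1.44×221 = 288 + 9034.48 + 103.74 + 1993.18 + 351.37 + 318.24 = 12089.01
ΣP(Period 0)·Q(Period 0) = 32.32×9 + 933.12×8 + 1.61×78 + 375.01×7 + 9.29×41 + 1.58×221 = 290.88 + 7464.96 + 125.58 + 2625.07 + 380.89 + 349.18 = 11236.56
Index = 12089.01 / 11236.56 × 100 = 107.5864

107.59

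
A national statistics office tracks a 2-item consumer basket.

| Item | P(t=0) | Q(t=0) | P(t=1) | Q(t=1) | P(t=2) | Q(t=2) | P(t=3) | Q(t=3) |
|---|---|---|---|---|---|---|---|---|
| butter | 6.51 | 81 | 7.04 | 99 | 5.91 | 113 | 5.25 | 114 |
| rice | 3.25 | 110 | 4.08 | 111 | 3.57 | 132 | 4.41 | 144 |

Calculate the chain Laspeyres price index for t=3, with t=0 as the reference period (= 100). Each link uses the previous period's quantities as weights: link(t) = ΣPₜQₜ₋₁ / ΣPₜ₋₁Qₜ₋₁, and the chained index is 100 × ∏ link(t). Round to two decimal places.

101.43

Link t=0→t=1:
ΣP(t=1)Q(t=0) = 7.04×81 + 4.08×110 = 570.24 + 448.8 = 1019.04
ΣP(t=0)Q(t=0) = 6.51×81 + 3.25×110 = 527.31 + 357.5 = 884.81
link = 1019.04/884.81 = 1.151705
Link t=1→t=2:
ΣP(t=2)Q(t=1) = 5.91×99 + 3.57×111 = 585.09 + 396.27 = 981.36
ΣP(t=1)Q(t=1) = 7.04×99 + 4.08×111 = 696.96 + 452.88 = 1149.84
link = 981.36/1149.84 = 0.853475
Link t=2→t=3:
ΣP(t=3)Q(t=2) = 5.25×113 + 4.41×132 = 593.25 + 582.12 = 1175.37
ΣP(t=2)Q(t=2) = 5.91×113 + 3.57×132 = 667.83 + 471.24 = 1139.07
link = 1175.37/1139.07 = 1.031868
Chained index = 100 × 1.151705 × 0.853475 × 1.031868 = 101.4276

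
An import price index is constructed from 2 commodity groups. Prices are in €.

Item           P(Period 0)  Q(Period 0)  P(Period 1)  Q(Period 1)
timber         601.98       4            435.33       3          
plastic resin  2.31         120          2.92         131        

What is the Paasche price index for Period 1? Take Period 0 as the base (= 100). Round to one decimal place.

80.1

Paasche price index uses current-period quantities as weights.
ΣP(Period 1)·Q(Period 1) = 435.33×3 + 2.92×131 = 1305.99 + 382.52 = 1688.51
ΣP(Period 0)·Q(Period 1) = 601.98×3 + 2.31×131 = 1805.94 + 302.61 = 2108.55
Index = 1688.51 / 2108.55 × 100 = 80.0792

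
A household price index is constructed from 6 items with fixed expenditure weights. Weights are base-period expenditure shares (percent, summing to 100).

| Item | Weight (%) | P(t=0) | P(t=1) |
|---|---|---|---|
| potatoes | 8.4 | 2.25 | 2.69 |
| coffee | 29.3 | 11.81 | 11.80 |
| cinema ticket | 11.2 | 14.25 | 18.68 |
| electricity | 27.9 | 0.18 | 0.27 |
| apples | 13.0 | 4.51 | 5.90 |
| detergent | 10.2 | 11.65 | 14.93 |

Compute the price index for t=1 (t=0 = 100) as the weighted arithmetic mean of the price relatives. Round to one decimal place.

125.9

potatoes: 8.4 × (2.69/2.25) = 8.4 × 1.195556 = 10.0427
coffee: 29.3 × (11.80/11.81) = 29.3 × 0.999153 = 29.2752
cinema ticket: 11.2 × (18.68/14.25) = 11.2 × 1.310877 = 14.6818
electricity: 27.9 × (0.27/0.18) = 27.9 × 1.500000 = 41.8500
apples: 13.0 × (5.90/4.51) = 13.0 × 1.308204 = 17.0067
detergent: 10.2 × (14.93/11.65) = 10.2 × 1.281545 = 13.0718
Index = Σ wᵢ·(p₁ᵢ/p₀ᵢ) = 10.0427 + 29.2752 + 14.6818 + 41.8500 + 17.0067 + 13.0718 = 125.9281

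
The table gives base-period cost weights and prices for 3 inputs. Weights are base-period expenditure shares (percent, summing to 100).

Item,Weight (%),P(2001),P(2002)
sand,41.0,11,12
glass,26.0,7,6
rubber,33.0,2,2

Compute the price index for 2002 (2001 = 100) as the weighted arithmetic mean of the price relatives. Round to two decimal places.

100.01

sand: 41.0 × (12/11) = 41.0 × 1.090909 = 44.7273
glass: 26.0 × (6/7) = 26.0 × 0.857143 = 22.2857
rubber: 33.0 × (2/2) = 33.0 × 1.000000 = 33.0000
Index = Σ wᵢ·(p₁ᵢ/p₀ᵢ) = 44.7273 + 22.2857 + 33.0000 = 100.0130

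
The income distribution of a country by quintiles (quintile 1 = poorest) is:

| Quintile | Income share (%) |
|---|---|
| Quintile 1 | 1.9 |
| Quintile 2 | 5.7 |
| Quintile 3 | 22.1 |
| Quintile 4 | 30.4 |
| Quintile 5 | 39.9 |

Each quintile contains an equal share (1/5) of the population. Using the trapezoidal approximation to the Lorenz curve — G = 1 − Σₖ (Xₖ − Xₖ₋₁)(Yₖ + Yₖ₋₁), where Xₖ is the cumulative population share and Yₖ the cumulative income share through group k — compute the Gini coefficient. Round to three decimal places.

0.403

Cumulative income shares Yₖ: 0.0190, 0.0760, 0.2970, 0.6010, 1.0000
Σ (Xₖ−Xₖ₋₁)(Yₖ+Yₖ₋₁) = (1/5)(0.0190+0.0000) + (1/5)(0.0760+0.0190) + (1/5)(0.2970+0.0760) + (1/5)(0.6010+0.2970) + (1/5)(1.0000+0.6010)
  = 0.0038 + 0.0190 + 0.0746 + 0.1796 + 0.3202 = 0.5972
G = 1 − 0.5972 = 0.4028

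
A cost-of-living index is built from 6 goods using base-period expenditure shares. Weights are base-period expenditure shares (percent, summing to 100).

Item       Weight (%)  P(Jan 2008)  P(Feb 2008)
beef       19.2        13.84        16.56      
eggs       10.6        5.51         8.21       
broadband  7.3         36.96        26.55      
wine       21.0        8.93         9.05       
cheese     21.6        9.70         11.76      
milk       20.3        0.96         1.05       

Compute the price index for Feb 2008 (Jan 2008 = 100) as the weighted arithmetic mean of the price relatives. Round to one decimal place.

beef: 19.2 × (16.56/13.84) = 19.2 × 1.196532 = 22.9734
eggs: 10.6 × (8.21/5.51) = 10.6 × 1.490018 = 15.7942
broadband: 7.3 × (26.55/36.96) = 7.3 × 0.718344 = 5.2439
wine: 21.0 × (9.05/8.93) = 21.0 × 1.013438 = 21.2822
cheese: 21.6 × (11.76/9.70) = 21.6 × 1.212371 = 26.1872
milk: 20.3 × (1.05/0.96) = 20.3 × 1.093750 = 22.2031
Index = Σ wᵢ·(p₁ᵢ/p₀ᵢ) = 22.9734 + 15.7942 + 5.2439 + 21.2822 + 26.1872 + 22.2031 = 113.6841

113.7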